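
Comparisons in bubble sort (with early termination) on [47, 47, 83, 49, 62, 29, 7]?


Algorithm: bubble sort (with early termination)
Input: [47, 47, 83, 49, 62, 29, 7]
Sorted: [7, 29, 47, 47, 49, 62, 83]

21


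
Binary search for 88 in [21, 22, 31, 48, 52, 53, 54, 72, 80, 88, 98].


Step 1: lo=0, hi=10, mid=5, val=53
Step 2: lo=6, hi=10, mid=8, val=80
Step 3: lo=9, hi=10, mid=9, val=88

Found at index 9


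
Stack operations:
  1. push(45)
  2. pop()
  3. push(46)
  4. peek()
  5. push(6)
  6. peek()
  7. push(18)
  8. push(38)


push(45) -> [45]
pop()->45, []
push(46) -> [46]
peek()->46
push(6) -> [46, 6]
peek()->6
push(18) -> [46, 6, 18]
push(38) -> [46, 6, 18, 38]

Final stack: [46, 6, 18, 38]


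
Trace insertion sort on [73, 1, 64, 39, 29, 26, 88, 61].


Initial: [73, 1, 64, 39, 29, 26, 88, 61]
Insert 1: [1, 73, 64, 39, 29, 26, 88, 61]
Insert 64: [1, 64, 73, 39, 29, 26, 88, 61]
Insert 39: [1, 39, 64, 73, 29, 26, 88, 61]
Insert 29: [1, 29, 39, 64, 73, 26, 88, 61]
Insert 26: [1, 26, 29, 39, 64, 73, 88, 61]
Insert 88: [1, 26, 29, 39, 64, 73, 88, 61]
Insert 61: [1, 26, 29, 39, 61, 64, 73, 88]

Sorted: [1, 26, 29, 39, 61, 64, 73, 88]


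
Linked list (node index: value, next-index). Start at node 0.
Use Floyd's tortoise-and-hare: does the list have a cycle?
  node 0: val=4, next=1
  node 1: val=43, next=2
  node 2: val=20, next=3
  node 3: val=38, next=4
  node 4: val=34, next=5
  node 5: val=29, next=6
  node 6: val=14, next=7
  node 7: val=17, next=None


Floyd's tortoise (slow, +1) and hare (fast, +2):
  init: slow=0, fast=0
  step 1: slow=1, fast=2
  step 2: slow=2, fast=4
  step 3: slow=3, fast=6
  step 4: fast 6->7->None, no cycle

Cycle: no


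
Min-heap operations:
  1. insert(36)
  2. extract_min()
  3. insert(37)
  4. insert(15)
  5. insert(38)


insert(36) -> [36]
extract_min()->36, []
insert(37) -> [37]
insert(15) -> [15, 37]
insert(38) -> [15, 37, 38]

Final heap: [15, 37, 38]


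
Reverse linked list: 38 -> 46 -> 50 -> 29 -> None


Step 1: curr=38, set curr.next=prev(None) | reversed so far: 38
Step 2: curr=46, set curr.next=prev(38) | reversed so far: 46 -> 38
Step 3: curr=50, set curr.next=prev(46) | reversed so far: 50 -> 46 -> 38
Step 4: curr=29, set curr.next=prev(50) | reversed so far: 29 -> 50 -> 46 -> 38

29 -> 50 -> 46 -> 38 -> None


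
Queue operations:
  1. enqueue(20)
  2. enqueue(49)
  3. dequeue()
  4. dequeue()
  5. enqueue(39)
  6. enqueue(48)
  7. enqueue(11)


enqueue(20) -> [20]
enqueue(49) -> [20, 49]
dequeue()->20, [49]
dequeue()->49, []
enqueue(39) -> [39]
enqueue(48) -> [39, 48]
enqueue(11) -> [39, 48, 11]

Final queue: [39, 48, 11]


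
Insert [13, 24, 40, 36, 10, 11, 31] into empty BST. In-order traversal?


Insert 13: root
Insert 24: R from 13
Insert 40: R from 13 -> R from 24
Insert 36: R from 13 -> R from 24 -> L from 40
Insert 10: L from 13
Insert 11: L from 13 -> R from 10
Insert 31: R from 13 -> R from 24 -> L from 40 -> L from 36

In-order: [10, 11, 13, 24, 31, 36, 40]


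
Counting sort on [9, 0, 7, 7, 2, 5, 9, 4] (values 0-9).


Input: [9, 0, 7, 7, 2, 5, 9, 4]
Counts: [1, 0, 1, 0, 1, 1, 0, 2, 0, 2]

Sorted: [0, 2, 4, 5, 7, 7, 9, 9]


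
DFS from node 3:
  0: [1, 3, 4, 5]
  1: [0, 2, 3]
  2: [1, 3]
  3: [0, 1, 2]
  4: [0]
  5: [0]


Visit 3, push [2, 1, 0]
Visit 0, push [5, 4, 1]
Visit 1, push [2]
Visit 2, push []
Visit 4, push []
Visit 5, push []

DFS order: [3, 0, 1, 2, 4, 5]


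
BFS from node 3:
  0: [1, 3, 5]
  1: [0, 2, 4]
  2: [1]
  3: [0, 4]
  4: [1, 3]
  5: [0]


Visit 3, enqueue [0, 4]
Visit 0, enqueue [1, 5]
Visit 4, enqueue []
Visit 1, enqueue [2]
Visit 5, enqueue []
Visit 2, enqueue []

BFS order: [3, 0, 4, 1, 5, 2]


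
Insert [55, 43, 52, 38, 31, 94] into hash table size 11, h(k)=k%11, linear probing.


Insert 55: h=0 -> slot 0
Insert 43: h=10 -> slot 10
Insert 52: h=8 -> slot 8
Insert 38: h=5 -> slot 5
Insert 31: h=9 -> slot 9
Insert 94: h=6 -> slot 6

Table: [55, None, None, None, None, 38, 94, None, 52, 31, 43]


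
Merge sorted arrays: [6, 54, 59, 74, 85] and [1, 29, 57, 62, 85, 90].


Take 1 from B
Take 6 from A
Take 29 from B
Take 54 from A
Take 57 from B
Take 59 from A
Take 62 from B
Take 74 from A
Take 85 from A

Merged: [1, 6, 29, 54, 57, 59, 62, 74, 85, 85, 90]


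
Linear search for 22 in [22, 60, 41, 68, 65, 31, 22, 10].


i=0: 22==22 found!

Found at 0, 1 comps


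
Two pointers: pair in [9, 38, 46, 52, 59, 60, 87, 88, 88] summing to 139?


lo=0(9)+hi=8(88)=97
lo=1(38)+hi=8(88)=126
lo=2(46)+hi=8(88)=134
lo=3(52)+hi=8(88)=140
lo=3(52)+hi=7(88)=140
lo=3(52)+hi=6(87)=139

Yes: 52+87=139


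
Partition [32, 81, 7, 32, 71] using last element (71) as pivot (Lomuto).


Pivot: 71
  32 <= 71: advance i (no swap)
  7 <= 71: swap -> [32, 7, 81, 32, 71]
  32 <= 71: swap -> [32, 7, 32, 81, 71]
Place pivot at 3: [32, 7, 32, 71, 81]

Partitioned: [32, 7, 32, 71, 81]


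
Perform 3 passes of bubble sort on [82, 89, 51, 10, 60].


Initial: [82, 89, 51, 10, 60]
Pass 1: [82, 51, 10, 60, 89] (3 swaps)
Pass 2: [51, 10, 60, 82, 89] (3 swaps)
Pass 3: [10, 51, 60, 82, 89] (1 swaps)

After 3 passes: [10, 51, 60, 82, 89]


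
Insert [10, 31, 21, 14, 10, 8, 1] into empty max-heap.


Insert 10: [10]
Insert 31: [31, 10]
Insert 21: [31, 10, 21]
Insert 14: [31, 14, 21, 10]
Insert 10: [31, 14, 21, 10, 10]
Insert 8: [31, 14, 21, 10, 10, 8]
Insert 1: [31, 14, 21, 10, 10, 8, 1]

Final heap: [31, 14, 21, 10, 10, 8, 1]


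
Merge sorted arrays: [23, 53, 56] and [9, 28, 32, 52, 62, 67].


Take 9 from B
Take 23 from A
Take 28 from B
Take 32 from B
Take 52 from B
Take 53 from A
Take 56 from A

Merged: [9, 23, 28, 32, 52, 53, 56, 62, 67]


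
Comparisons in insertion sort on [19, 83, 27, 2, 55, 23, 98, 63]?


Algorithm: insertion sort
Input: [19, 83, 27, 2, 55, 23, 98, 63]
Sorted: [2, 19, 23, 27, 55, 63, 83, 98]

16


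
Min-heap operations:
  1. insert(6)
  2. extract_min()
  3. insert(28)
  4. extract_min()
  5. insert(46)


insert(6) -> [6]
extract_min()->6, []
insert(28) -> [28]
extract_min()->28, []
insert(46) -> [46]

Final heap: [46]


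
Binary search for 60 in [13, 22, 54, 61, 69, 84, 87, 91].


Step 1: lo=0, hi=7, mid=3, val=61
Step 2: lo=0, hi=2, mid=1, val=22
Step 3: lo=2, hi=2, mid=2, val=54

Not found


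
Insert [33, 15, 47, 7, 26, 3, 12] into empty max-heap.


Insert 33: [33]
Insert 15: [33, 15]
Insert 47: [47, 15, 33]
Insert 7: [47, 15, 33, 7]
Insert 26: [47, 26, 33, 7, 15]
Insert 3: [47, 26, 33, 7, 15, 3]
Insert 12: [47, 26, 33, 7, 15, 3, 12]

Final heap: [47, 26, 33, 7, 15, 3, 12]


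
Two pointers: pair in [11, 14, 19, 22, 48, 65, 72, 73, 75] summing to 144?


lo=0(11)+hi=8(75)=86
lo=1(14)+hi=8(75)=89
lo=2(19)+hi=8(75)=94
lo=3(22)+hi=8(75)=97
lo=4(48)+hi=8(75)=123
lo=5(65)+hi=8(75)=140
lo=6(72)+hi=8(75)=147
lo=6(72)+hi=7(73)=145

No pair found


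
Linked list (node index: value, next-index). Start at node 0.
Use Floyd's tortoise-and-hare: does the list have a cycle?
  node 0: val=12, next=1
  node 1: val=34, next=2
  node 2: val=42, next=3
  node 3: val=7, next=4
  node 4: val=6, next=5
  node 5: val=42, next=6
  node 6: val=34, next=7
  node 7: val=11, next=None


Floyd's tortoise (slow, +1) and hare (fast, +2):
  init: slow=0, fast=0
  step 1: slow=1, fast=2
  step 2: slow=2, fast=4
  step 3: slow=3, fast=6
  step 4: fast 6->7->None, no cycle

Cycle: no


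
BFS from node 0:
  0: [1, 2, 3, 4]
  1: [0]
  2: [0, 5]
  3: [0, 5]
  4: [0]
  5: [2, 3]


Visit 0, enqueue [1, 2, 3, 4]
Visit 1, enqueue []
Visit 2, enqueue [5]
Visit 3, enqueue []
Visit 4, enqueue []
Visit 5, enqueue []

BFS order: [0, 1, 2, 3, 4, 5]


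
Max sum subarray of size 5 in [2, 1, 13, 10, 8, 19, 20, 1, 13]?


[0:5]: 34
[1:6]: 51
[2:7]: 70
[3:8]: 58
[4:9]: 61

Max: 70 at [2:7]


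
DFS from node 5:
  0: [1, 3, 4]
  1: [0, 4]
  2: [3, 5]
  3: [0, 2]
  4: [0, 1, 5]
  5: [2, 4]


Visit 5, push [4, 2]
Visit 2, push [3]
Visit 3, push [0]
Visit 0, push [4, 1]
Visit 1, push [4]
Visit 4, push []

DFS order: [5, 2, 3, 0, 1, 4]


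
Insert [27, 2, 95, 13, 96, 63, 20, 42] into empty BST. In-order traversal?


Insert 27: root
Insert 2: L from 27
Insert 95: R from 27
Insert 13: L from 27 -> R from 2
Insert 96: R from 27 -> R from 95
Insert 63: R from 27 -> L from 95
Insert 20: L from 27 -> R from 2 -> R from 13
Insert 42: R from 27 -> L from 95 -> L from 63

In-order: [2, 13, 20, 27, 42, 63, 95, 96]


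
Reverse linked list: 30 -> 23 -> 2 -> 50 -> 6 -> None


Step 1: curr=30, set curr.next=prev(None) | reversed so far: 30
Step 2: curr=23, set curr.next=prev(30) | reversed so far: 23 -> 30
Step 3: curr=2, set curr.next=prev(23) | reversed so far: 2 -> 23 -> 30
Step 4: curr=50, set curr.next=prev(2) | reversed so far: 50 -> 2 -> 23 -> 30
Step 5: curr=6, set curr.next=prev(50) | reversed so far: 6 -> 50 -> 2 -> 23 -> 30

6 -> 50 -> 2 -> 23 -> 30 -> None


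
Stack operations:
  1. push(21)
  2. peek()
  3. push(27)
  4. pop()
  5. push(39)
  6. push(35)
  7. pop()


push(21) -> [21]
peek()->21
push(27) -> [21, 27]
pop()->27, [21]
push(39) -> [21, 39]
push(35) -> [21, 39, 35]
pop()->35, [21, 39]

Final stack: [21, 39]


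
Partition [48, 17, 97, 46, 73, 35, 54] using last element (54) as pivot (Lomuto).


Pivot: 54
  48 <= 54: advance i (no swap)
  17 <= 54: advance i (no swap)
  46 <= 54: swap -> [48, 17, 46, 97, 73, 35, 54]
  35 <= 54: swap -> [48, 17, 46, 35, 73, 97, 54]
Place pivot at 4: [48, 17, 46, 35, 54, 97, 73]

Partitioned: [48, 17, 46, 35, 54, 97, 73]


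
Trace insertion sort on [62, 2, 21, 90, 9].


Initial: [62, 2, 21, 90, 9]
Insert 2: [2, 62, 21, 90, 9]
Insert 21: [2, 21, 62, 90, 9]
Insert 90: [2, 21, 62, 90, 9]
Insert 9: [2, 9, 21, 62, 90]

Sorted: [2, 9, 21, 62, 90]


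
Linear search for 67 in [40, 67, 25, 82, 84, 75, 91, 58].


i=0: 40!=67
i=1: 67==67 found!

Found at 1, 2 comps


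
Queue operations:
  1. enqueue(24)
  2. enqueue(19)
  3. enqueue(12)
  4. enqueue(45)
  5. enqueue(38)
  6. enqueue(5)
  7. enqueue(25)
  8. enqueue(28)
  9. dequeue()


enqueue(24) -> [24]
enqueue(19) -> [24, 19]
enqueue(12) -> [24, 19, 12]
enqueue(45) -> [24, 19, 12, 45]
enqueue(38) -> [24, 19, 12, 45, 38]
enqueue(5) -> [24, 19, 12, 45, 38, 5]
enqueue(25) -> [24, 19, 12, 45, 38, 5, 25]
enqueue(28) -> [24, 19, 12, 45, 38, 5, 25, 28]
dequeue()->24, [19, 12, 45, 38, 5, 25, 28]

Final queue: [19, 12, 45, 38, 5, 25, 28]


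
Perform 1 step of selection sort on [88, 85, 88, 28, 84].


Initial: [88, 85, 88, 28, 84]
Step 1: min=28 at 3
  Swap: [28, 85, 88, 88, 84]

After 1 step: [28, 85, 88, 88, 84]


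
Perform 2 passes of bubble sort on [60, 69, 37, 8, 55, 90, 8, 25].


Initial: [60, 69, 37, 8, 55, 90, 8, 25]
Pass 1: [60, 37, 8, 55, 69, 8, 25, 90] (5 swaps)
Pass 2: [37, 8, 55, 60, 8, 25, 69, 90] (5 swaps)

After 2 passes: [37, 8, 55, 60, 8, 25, 69, 90]


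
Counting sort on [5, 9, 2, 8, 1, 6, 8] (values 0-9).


Input: [5, 9, 2, 8, 1, 6, 8]
Counts: [0, 1, 1, 0, 0, 1, 1, 0, 2, 1]

Sorted: [1, 2, 5, 6, 8, 8, 9]


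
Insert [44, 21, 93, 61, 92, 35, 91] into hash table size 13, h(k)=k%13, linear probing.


Insert 44: h=5 -> slot 5
Insert 21: h=8 -> slot 8
Insert 93: h=2 -> slot 2
Insert 61: h=9 -> slot 9
Insert 92: h=1 -> slot 1
Insert 35: h=9, 1 probes -> slot 10
Insert 91: h=0 -> slot 0

Table: [91, 92, 93, None, None, 44, None, None, 21, 61, 35, None, None]


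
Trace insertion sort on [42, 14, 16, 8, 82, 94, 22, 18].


Initial: [42, 14, 16, 8, 82, 94, 22, 18]
Insert 14: [14, 42, 16, 8, 82, 94, 22, 18]
Insert 16: [14, 16, 42, 8, 82, 94, 22, 18]
Insert 8: [8, 14, 16, 42, 82, 94, 22, 18]
Insert 82: [8, 14, 16, 42, 82, 94, 22, 18]
Insert 94: [8, 14, 16, 42, 82, 94, 22, 18]
Insert 22: [8, 14, 16, 22, 42, 82, 94, 18]
Insert 18: [8, 14, 16, 18, 22, 42, 82, 94]

Sorted: [8, 14, 16, 18, 22, 42, 82, 94]


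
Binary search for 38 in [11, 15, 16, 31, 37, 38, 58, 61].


Step 1: lo=0, hi=7, mid=3, val=31
Step 2: lo=4, hi=7, mid=5, val=38

Found at index 5


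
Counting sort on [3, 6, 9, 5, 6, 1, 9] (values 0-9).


Input: [3, 6, 9, 5, 6, 1, 9]
Counts: [0, 1, 0, 1, 0, 1, 2, 0, 0, 2]

Sorted: [1, 3, 5, 6, 6, 9, 9]


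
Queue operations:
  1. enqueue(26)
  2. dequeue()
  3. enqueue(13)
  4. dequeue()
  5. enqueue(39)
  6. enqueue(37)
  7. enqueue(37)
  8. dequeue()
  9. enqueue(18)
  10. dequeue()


enqueue(26) -> [26]
dequeue()->26, []
enqueue(13) -> [13]
dequeue()->13, []
enqueue(39) -> [39]
enqueue(37) -> [39, 37]
enqueue(37) -> [39, 37, 37]
dequeue()->39, [37, 37]
enqueue(18) -> [37, 37, 18]
dequeue()->37, [37, 18]

Final queue: [37, 18]


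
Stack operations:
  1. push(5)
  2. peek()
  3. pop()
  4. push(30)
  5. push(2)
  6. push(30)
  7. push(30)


push(5) -> [5]
peek()->5
pop()->5, []
push(30) -> [30]
push(2) -> [30, 2]
push(30) -> [30, 2, 30]
push(30) -> [30, 2, 30, 30]

Final stack: [30, 2, 30, 30]


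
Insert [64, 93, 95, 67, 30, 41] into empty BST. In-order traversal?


Insert 64: root
Insert 93: R from 64
Insert 95: R from 64 -> R from 93
Insert 67: R from 64 -> L from 93
Insert 30: L from 64
Insert 41: L from 64 -> R from 30

In-order: [30, 41, 64, 67, 93, 95]


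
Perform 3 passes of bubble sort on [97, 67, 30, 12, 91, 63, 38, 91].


Initial: [97, 67, 30, 12, 91, 63, 38, 91]
Pass 1: [67, 30, 12, 91, 63, 38, 91, 97] (7 swaps)
Pass 2: [30, 12, 67, 63, 38, 91, 91, 97] (4 swaps)
Pass 3: [12, 30, 63, 38, 67, 91, 91, 97] (3 swaps)

After 3 passes: [12, 30, 63, 38, 67, 91, 91, 97]


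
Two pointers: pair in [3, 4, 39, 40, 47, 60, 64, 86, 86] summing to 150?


lo=0(3)+hi=8(86)=89
lo=1(4)+hi=8(86)=90
lo=2(39)+hi=8(86)=125
lo=3(40)+hi=8(86)=126
lo=4(47)+hi=8(86)=133
lo=5(60)+hi=8(86)=146
lo=6(64)+hi=8(86)=150

Yes: 64+86=150


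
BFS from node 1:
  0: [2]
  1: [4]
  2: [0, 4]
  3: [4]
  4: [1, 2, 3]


Visit 1, enqueue [4]
Visit 4, enqueue [2, 3]
Visit 2, enqueue [0]
Visit 3, enqueue []
Visit 0, enqueue []

BFS order: [1, 4, 2, 3, 0]


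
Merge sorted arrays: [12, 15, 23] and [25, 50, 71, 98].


Take 12 from A
Take 15 from A
Take 23 from A

Merged: [12, 15, 23, 25, 50, 71, 98]


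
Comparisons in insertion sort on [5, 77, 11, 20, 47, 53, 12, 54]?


Algorithm: insertion sort
Input: [5, 77, 11, 20, 47, 53, 12, 54]
Sorted: [5, 11, 12, 20, 47, 53, 54, 77]

16


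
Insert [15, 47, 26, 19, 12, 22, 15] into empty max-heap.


Insert 15: [15]
Insert 47: [47, 15]
Insert 26: [47, 15, 26]
Insert 19: [47, 19, 26, 15]
Insert 12: [47, 19, 26, 15, 12]
Insert 22: [47, 19, 26, 15, 12, 22]
Insert 15: [47, 19, 26, 15, 12, 22, 15]

Final heap: [47, 19, 26, 15, 12, 22, 15]


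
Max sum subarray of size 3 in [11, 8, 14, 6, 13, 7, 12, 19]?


[0:3]: 33
[1:4]: 28
[2:5]: 33
[3:6]: 26
[4:7]: 32
[5:8]: 38

Max: 38 at [5:8]


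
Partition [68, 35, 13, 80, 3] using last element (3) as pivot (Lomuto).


Pivot: 3
Place pivot at 0: [3, 35, 13, 80, 68]

Partitioned: [3, 35, 13, 80, 68]


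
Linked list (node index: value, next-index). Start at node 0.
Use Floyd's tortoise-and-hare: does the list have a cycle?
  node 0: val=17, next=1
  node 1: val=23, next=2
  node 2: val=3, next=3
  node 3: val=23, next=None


Floyd's tortoise (slow, +1) and hare (fast, +2):
  init: slow=0, fast=0
  step 1: slow=1, fast=2
  step 2: fast 2->3->None, no cycle

Cycle: no


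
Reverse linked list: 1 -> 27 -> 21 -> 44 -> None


Step 1: curr=1, set curr.next=prev(None) | reversed so far: 1
Step 2: curr=27, set curr.next=prev(1) | reversed so far: 27 -> 1
Step 3: curr=21, set curr.next=prev(27) | reversed so far: 21 -> 27 -> 1
Step 4: curr=44, set curr.next=prev(21) | reversed so far: 44 -> 21 -> 27 -> 1

44 -> 21 -> 27 -> 1 -> None


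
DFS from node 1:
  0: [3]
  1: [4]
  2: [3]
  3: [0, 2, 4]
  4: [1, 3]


Visit 1, push [4]
Visit 4, push [3]
Visit 3, push [2, 0]
Visit 0, push []
Visit 2, push []

DFS order: [1, 4, 3, 0, 2]


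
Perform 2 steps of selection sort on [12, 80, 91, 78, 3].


Initial: [12, 80, 91, 78, 3]
Step 1: min=3 at 4
  Swap: [3, 80, 91, 78, 12]
Step 2: min=12 at 4
  Swap: [3, 12, 91, 78, 80]

After 2 steps: [3, 12, 91, 78, 80]


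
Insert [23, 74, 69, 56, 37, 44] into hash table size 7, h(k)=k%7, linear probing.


Insert 23: h=2 -> slot 2
Insert 74: h=4 -> slot 4
Insert 69: h=6 -> slot 6
Insert 56: h=0 -> slot 0
Insert 37: h=2, 1 probes -> slot 3
Insert 44: h=2, 3 probes -> slot 5

Table: [56, None, 23, 37, 74, 44, 69]


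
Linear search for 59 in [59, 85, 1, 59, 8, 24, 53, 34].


i=0: 59==59 found!

Found at 0, 1 comps


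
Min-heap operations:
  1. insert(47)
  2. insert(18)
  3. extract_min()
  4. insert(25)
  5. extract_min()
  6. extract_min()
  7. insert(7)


insert(47) -> [47]
insert(18) -> [18, 47]
extract_min()->18, [47]
insert(25) -> [25, 47]
extract_min()->25, [47]
extract_min()->47, []
insert(7) -> [7]

Final heap: [7]


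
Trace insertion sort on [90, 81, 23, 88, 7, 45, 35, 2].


Initial: [90, 81, 23, 88, 7, 45, 35, 2]
Insert 81: [81, 90, 23, 88, 7, 45, 35, 2]
Insert 23: [23, 81, 90, 88, 7, 45, 35, 2]
Insert 88: [23, 81, 88, 90, 7, 45, 35, 2]
Insert 7: [7, 23, 81, 88, 90, 45, 35, 2]
Insert 45: [7, 23, 45, 81, 88, 90, 35, 2]
Insert 35: [7, 23, 35, 45, 81, 88, 90, 2]
Insert 2: [2, 7, 23, 35, 45, 81, 88, 90]

Sorted: [2, 7, 23, 35, 45, 81, 88, 90]


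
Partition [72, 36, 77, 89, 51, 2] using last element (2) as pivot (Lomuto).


Pivot: 2
Place pivot at 0: [2, 36, 77, 89, 51, 72]

Partitioned: [2, 36, 77, 89, 51, 72]


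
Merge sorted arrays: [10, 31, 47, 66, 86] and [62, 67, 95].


Take 10 from A
Take 31 from A
Take 47 from A
Take 62 from B
Take 66 from A
Take 67 from B
Take 86 from A

Merged: [10, 31, 47, 62, 66, 67, 86, 95]


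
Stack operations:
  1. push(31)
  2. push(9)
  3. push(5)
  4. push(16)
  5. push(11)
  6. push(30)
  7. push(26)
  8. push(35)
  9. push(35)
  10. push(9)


push(31) -> [31]
push(9) -> [31, 9]
push(5) -> [31, 9, 5]
push(16) -> [31, 9, 5, 16]
push(11) -> [31, 9, 5, 16, 11]
push(30) -> [31, 9, 5, 16, 11, 30]
push(26) -> [31, 9, 5, 16, 11, 30, 26]
push(35) -> [31, 9, 5, 16, 11, 30, 26, 35]
push(35) -> [31, 9, 5, 16, 11, 30, 26, 35, 35]
push(9) -> [31, 9, 5, 16, 11, 30, 26, 35, 35, 9]

Final stack: [31, 9, 5, 16, 11, 30, 26, 35, 35, 9]


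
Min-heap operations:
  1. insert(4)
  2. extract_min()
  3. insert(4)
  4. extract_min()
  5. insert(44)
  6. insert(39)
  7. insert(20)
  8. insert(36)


insert(4) -> [4]
extract_min()->4, []
insert(4) -> [4]
extract_min()->4, []
insert(44) -> [44]
insert(39) -> [39, 44]
insert(20) -> [20, 44, 39]
insert(36) -> [20, 36, 39, 44]

Final heap: [20, 36, 39, 44]


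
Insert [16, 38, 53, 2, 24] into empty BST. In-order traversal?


Insert 16: root
Insert 38: R from 16
Insert 53: R from 16 -> R from 38
Insert 2: L from 16
Insert 24: R from 16 -> L from 38

In-order: [2, 16, 24, 38, 53]


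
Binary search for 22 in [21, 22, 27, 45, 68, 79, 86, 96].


Step 1: lo=0, hi=7, mid=3, val=45
Step 2: lo=0, hi=2, mid=1, val=22

Found at index 1


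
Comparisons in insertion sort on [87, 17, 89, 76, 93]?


Algorithm: insertion sort
Input: [87, 17, 89, 76, 93]
Sorted: [17, 76, 87, 89, 93]

6


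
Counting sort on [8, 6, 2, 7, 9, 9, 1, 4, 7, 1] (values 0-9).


Input: [8, 6, 2, 7, 9, 9, 1, 4, 7, 1]
Counts: [0, 2, 1, 0, 1, 0, 1, 2, 1, 2]

Sorted: [1, 1, 2, 4, 6, 7, 7, 8, 9, 9]


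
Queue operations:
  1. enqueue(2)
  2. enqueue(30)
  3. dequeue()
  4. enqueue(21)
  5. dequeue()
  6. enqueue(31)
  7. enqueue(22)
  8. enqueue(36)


enqueue(2) -> [2]
enqueue(30) -> [2, 30]
dequeue()->2, [30]
enqueue(21) -> [30, 21]
dequeue()->30, [21]
enqueue(31) -> [21, 31]
enqueue(22) -> [21, 31, 22]
enqueue(36) -> [21, 31, 22, 36]

Final queue: [21, 31, 22, 36]


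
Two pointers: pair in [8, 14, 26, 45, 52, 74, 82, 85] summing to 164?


lo=0(8)+hi=7(85)=93
lo=1(14)+hi=7(85)=99
lo=2(26)+hi=7(85)=111
lo=3(45)+hi=7(85)=130
lo=4(52)+hi=7(85)=137
lo=5(74)+hi=7(85)=159
lo=6(82)+hi=7(85)=167

No pair found


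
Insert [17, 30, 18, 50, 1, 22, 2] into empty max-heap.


Insert 17: [17]
Insert 30: [30, 17]
Insert 18: [30, 17, 18]
Insert 50: [50, 30, 18, 17]
Insert 1: [50, 30, 18, 17, 1]
Insert 22: [50, 30, 22, 17, 1, 18]
Insert 2: [50, 30, 22, 17, 1, 18, 2]

Final heap: [50, 30, 22, 17, 1, 18, 2]


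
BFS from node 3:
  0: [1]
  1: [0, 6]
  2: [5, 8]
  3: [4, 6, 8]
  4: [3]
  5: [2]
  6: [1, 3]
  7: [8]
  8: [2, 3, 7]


Visit 3, enqueue [4, 6, 8]
Visit 4, enqueue []
Visit 6, enqueue [1]
Visit 8, enqueue [2, 7]
Visit 1, enqueue [0]
Visit 2, enqueue [5]
Visit 7, enqueue []
Visit 0, enqueue []
Visit 5, enqueue []

BFS order: [3, 4, 6, 8, 1, 2, 7, 0, 5]


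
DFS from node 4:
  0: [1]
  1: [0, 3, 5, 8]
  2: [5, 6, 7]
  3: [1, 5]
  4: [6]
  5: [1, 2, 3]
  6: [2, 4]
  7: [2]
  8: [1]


Visit 4, push [6]
Visit 6, push [2]
Visit 2, push [7, 5]
Visit 5, push [3, 1]
Visit 1, push [8, 3, 0]
Visit 0, push []
Visit 3, push []
Visit 8, push []
Visit 7, push []

DFS order: [4, 6, 2, 5, 1, 0, 3, 8, 7]


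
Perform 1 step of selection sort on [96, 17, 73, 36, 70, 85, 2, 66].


Initial: [96, 17, 73, 36, 70, 85, 2, 66]
Step 1: min=2 at 6
  Swap: [2, 17, 73, 36, 70, 85, 96, 66]

After 1 step: [2, 17, 73, 36, 70, 85, 96, 66]


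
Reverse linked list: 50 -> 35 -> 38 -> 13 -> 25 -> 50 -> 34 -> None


Step 1: curr=50, set curr.next=prev(None) | reversed so far: 50
Step 2: curr=35, set curr.next=prev(50) | reversed so far: 35 -> 50
Step 3: curr=38, set curr.next=prev(35) | reversed so far: 38 -> 35 -> 50
Step 4: curr=13, set curr.next=prev(38) | reversed so far: 13 -> 38 -> 35 -> 50
Step 5: curr=25, set curr.next=prev(13) | reversed so far: 25 -> 13 -> 38 -> 35 -> 50
Step 6: curr=50, set curr.next=prev(25) | reversed so far: 50 -> 25 -> 13 -> 38 -> 35 -> 50
Step 7: curr=34, set curr.next=prev(50) | reversed so far: 34 -> 50 -> 25 -> 13 -> 38 -> 35 -> 50

34 -> 50 -> 25 -> 13 -> 38 -> 35 -> 50 -> None


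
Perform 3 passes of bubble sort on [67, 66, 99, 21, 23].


Initial: [67, 66, 99, 21, 23]
Pass 1: [66, 67, 21, 23, 99] (3 swaps)
Pass 2: [66, 21, 23, 67, 99] (2 swaps)
Pass 3: [21, 23, 66, 67, 99] (2 swaps)

After 3 passes: [21, 23, 66, 67, 99]


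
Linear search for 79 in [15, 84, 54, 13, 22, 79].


i=0: 15!=79
i=1: 84!=79
i=2: 54!=79
i=3: 13!=79
i=4: 22!=79
i=5: 79==79 found!

Found at 5, 6 comps


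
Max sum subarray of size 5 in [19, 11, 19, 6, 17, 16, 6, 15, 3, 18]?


[0:5]: 72
[1:6]: 69
[2:7]: 64
[3:8]: 60
[4:9]: 57
[5:10]: 58

Max: 72 at [0:5]


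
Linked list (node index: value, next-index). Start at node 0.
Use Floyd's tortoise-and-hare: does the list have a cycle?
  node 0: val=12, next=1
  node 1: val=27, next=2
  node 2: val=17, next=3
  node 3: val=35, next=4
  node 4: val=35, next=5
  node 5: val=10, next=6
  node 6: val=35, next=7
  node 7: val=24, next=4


Floyd's tortoise (slow, +1) and hare (fast, +2):
  init: slow=0, fast=0
  step 1: slow=1, fast=2
  step 2: slow=2, fast=4
  step 3: slow=3, fast=6
  step 4: slow=4, fast=4
  slow == fast at node 4: cycle detected

Cycle: yes


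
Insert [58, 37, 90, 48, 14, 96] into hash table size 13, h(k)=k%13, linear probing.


Insert 58: h=6 -> slot 6
Insert 37: h=11 -> slot 11
Insert 90: h=12 -> slot 12
Insert 48: h=9 -> slot 9
Insert 14: h=1 -> slot 1
Insert 96: h=5 -> slot 5

Table: [None, 14, None, None, None, 96, 58, None, None, 48, None, 37, 90]


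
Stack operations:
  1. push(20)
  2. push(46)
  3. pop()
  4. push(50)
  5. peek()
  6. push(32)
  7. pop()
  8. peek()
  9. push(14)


push(20) -> [20]
push(46) -> [20, 46]
pop()->46, [20]
push(50) -> [20, 50]
peek()->50
push(32) -> [20, 50, 32]
pop()->32, [20, 50]
peek()->50
push(14) -> [20, 50, 14]

Final stack: [20, 50, 14]


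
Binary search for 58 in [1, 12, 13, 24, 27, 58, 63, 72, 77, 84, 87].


Step 1: lo=0, hi=10, mid=5, val=58

Found at index 5


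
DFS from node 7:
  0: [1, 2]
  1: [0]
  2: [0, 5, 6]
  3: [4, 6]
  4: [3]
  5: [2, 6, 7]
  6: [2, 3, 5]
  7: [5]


Visit 7, push [5]
Visit 5, push [6, 2]
Visit 2, push [6, 0]
Visit 0, push [1]
Visit 1, push []
Visit 6, push [3]
Visit 3, push [4]
Visit 4, push []

DFS order: [7, 5, 2, 0, 1, 6, 3, 4]


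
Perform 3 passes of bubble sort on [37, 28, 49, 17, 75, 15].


Initial: [37, 28, 49, 17, 75, 15]
Pass 1: [28, 37, 17, 49, 15, 75] (3 swaps)
Pass 2: [28, 17, 37, 15, 49, 75] (2 swaps)
Pass 3: [17, 28, 15, 37, 49, 75] (2 swaps)

After 3 passes: [17, 28, 15, 37, 49, 75]


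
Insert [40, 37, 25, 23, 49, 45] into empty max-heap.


Insert 40: [40]
Insert 37: [40, 37]
Insert 25: [40, 37, 25]
Insert 23: [40, 37, 25, 23]
Insert 49: [49, 40, 25, 23, 37]
Insert 45: [49, 40, 45, 23, 37, 25]

Final heap: [49, 40, 45, 23, 37, 25]


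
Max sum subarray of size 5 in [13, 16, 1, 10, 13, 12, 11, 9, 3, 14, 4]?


[0:5]: 53
[1:6]: 52
[2:7]: 47
[3:8]: 55
[4:9]: 48
[5:10]: 49
[6:11]: 41

Max: 55 at [3:8]


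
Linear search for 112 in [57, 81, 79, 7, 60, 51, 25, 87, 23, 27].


i=0: 57!=112
i=1: 81!=112
i=2: 79!=112
i=3: 7!=112
i=4: 60!=112
i=5: 51!=112
i=6: 25!=112
i=7: 87!=112
i=8: 23!=112
i=9: 27!=112

Not found, 10 comps


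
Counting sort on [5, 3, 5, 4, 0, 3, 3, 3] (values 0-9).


Input: [5, 3, 5, 4, 0, 3, 3, 3]
Counts: [1, 0, 0, 4, 1, 2, 0, 0, 0, 0]

Sorted: [0, 3, 3, 3, 3, 4, 5, 5]


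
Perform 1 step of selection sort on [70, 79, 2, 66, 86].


Initial: [70, 79, 2, 66, 86]
Step 1: min=2 at 2
  Swap: [2, 79, 70, 66, 86]

After 1 step: [2, 79, 70, 66, 86]


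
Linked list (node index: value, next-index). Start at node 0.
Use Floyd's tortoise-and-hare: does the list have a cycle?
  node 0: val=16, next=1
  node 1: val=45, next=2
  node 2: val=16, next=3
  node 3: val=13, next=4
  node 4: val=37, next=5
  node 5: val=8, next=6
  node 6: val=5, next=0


Floyd's tortoise (slow, +1) and hare (fast, +2):
  init: slow=0, fast=0
  step 1: slow=1, fast=2
  step 2: slow=2, fast=4
  step 3: slow=3, fast=6
  step 4: slow=4, fast=1
  step 5: slow=5, fast=3
  step 6: slow=6, fast=5
  step 7: slow=0, fast=0
  slow == fast at node 0: cycle detected

Cycle: yes


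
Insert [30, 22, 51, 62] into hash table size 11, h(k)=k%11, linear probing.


Insert 30: h=8 -> slot 8
Insert 22: h=0 -> slot 0
Insert 51: h=7 -> slot 7
Insert 62: h=7, 2 probes -> slot 9

Table: [22, None, None, None, None, None, None, 51, 30, 62, None]


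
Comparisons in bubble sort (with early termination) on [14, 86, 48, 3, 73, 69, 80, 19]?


Algorithm: bubble sort (with early termination)
Input: [14, 86, 48, 3, 73, 69, 80, 19]
Sorted: [3, 14, 19, 48, 69, 73, 80, 86]

27


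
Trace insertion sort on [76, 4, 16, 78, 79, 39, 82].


Initial: [76, 4, 16, 78, 79, 39, 82]
Insert 4: [4, 76, 16, 78, 79, 39, 82]
Insert 16: [4, 16, 76, 78, 79, 39, 82]
Insert 78: [4, 16, 76, 78, 79, 39, 82]
Insert 79: [4, 16, 76, 78, 79, 39, 82]
Insert 39: [4, 16, 39, 76, 78, 79, 82]
Insert 82: [4, 16, 39, 76, 78, 79, 82]

Sorted: [4, 16, 39, 76, 78, 79, 82]


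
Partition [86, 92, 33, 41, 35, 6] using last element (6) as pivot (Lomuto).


Pivot: 6
Place pivot at 0: [6, 92, 33, 41, 35, 86]

Partitioned: [6, 92, 33, 41, 35, 86]


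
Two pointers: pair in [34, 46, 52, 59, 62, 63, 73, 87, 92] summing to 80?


lo=0(34)+hi=8(92)=126
lo=0(34)+hi=7(87)=121
lo=0(34)+hi=6(73)=107
lo=0(34)+hi=5(63)=97
lo=0(34)+hi=4(62)=96
lo=0(34)+hi=3(59)=93
lo=0(34)+hi=2(52)=86
lo=0(34)+hi=1(46)=80

Yes: 34+46=80


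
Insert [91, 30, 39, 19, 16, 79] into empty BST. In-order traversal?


Insert 91: root
Insert 30: L from 91
Insert 39: L from 91 -> R from 30
Insert 19: L from 91 -> L from 30
Insert 16: L from 91 -> L from 30 -> L from 19
Insert 79: L from 91 -> R from 30 -> R from 39

In-order: [16, 19, 30, 39, 79, 91]


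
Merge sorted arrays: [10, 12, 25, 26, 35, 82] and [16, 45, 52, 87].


Take 10 from A
Take 12 from A
Take 16 from B
Take 25 from A
Take 26 from A
Take 35 from A
Take 45 from B
Take 52 from B
Take 82 from A

Merged: [10, 12, 16, 25, 26, 35, 45, 52, 82, 87]


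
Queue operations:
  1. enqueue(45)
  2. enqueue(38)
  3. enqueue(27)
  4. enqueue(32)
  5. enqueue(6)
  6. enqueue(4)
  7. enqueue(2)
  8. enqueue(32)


enqueue(45) -> [45]
enqueue(38) -> [45, 38]
enqueue(27) -> [45, 38, 27]
enqueue(32) -> [45, 38, 27, 32]
enqueue(6) -> [45, 38, 27, 32, 6]
enqueue(4) -> [45, 38, 27, 32, 6, 4]
enqueue(2) -> [45, 38, 27, 32, 6, 4, 2]
enqueue(32) -> [45, 38, 27, 32, 6, 4, 2, 32]

Final queue: [45, 38, 27, 32, 6, 4, 2, 32]


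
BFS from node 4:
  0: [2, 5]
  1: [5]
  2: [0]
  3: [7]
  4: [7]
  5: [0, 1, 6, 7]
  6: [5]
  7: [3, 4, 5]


Visit 4, enqueue [7]
Visit 7, enqueue [3, 5]
Visit 3, enqueue []
Visit 5, enqueue [0, 1, 6]
Visit 0, enqueue [2]
Visit 1, enqueue []
Visit 6, enqueue []
Visit 2, enqueue []

BFS order: [4, 7, 3, 5, 0, 1, 6, 2]


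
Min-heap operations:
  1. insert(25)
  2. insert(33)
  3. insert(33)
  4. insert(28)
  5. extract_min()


insert(25) -> [25]
insert(33) -> [25, 33]
insert(33) -> [25, 33, 33]
insert(28) -> [25, 28, 33, 33]
extract_min()->25, [28, 33, 33]

Final heap: [28, 33, 33]


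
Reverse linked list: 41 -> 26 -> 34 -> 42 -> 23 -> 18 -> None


Step 1: curr=41, set curr.next=prev(None) | reversed so far: 41
Step 2: curr=26, set curr.next=prev(41) | reversed so far: 26 -> 41
Step 3: curr=34, set curr.next=prev(26) | reversed so far: 34 -> 26 -> 41
Step 4: curr=42, set curr.next=prev(34) | reversed so far: 42 -> 34 -> 26 -> 41
Step 5: curr=23, set curr.next=prev(42) | reversed so far: 23 -> 42 -> 34 -> 26 -> 41
Step 6: curr=18, set curr.next=prev(23) | reversed so far: 18 -> 23 -> 42 -> 34 -> 26 -> 41

18 -> 23 -> 42 -> 34 -> 26 -> 41 -> None


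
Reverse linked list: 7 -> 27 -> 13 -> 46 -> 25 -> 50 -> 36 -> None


Step 1: curr=7, set curr.next=prev(None) | reversed so far: 7
Step 2: curr=27, set curr.next=prev(7) | reversed so far: 27 -> 7
Step 3: curr=13, set curr.next=prev(27) | reversed so far: 13 -> 27 -> 7
Step 4: curr=46, set curr.next=prev(13) | reversed so far: 46 -> 13 -> 27 -> 7
Step 5: curr=25, set curr.next=prev(46) | reversed so far: 25 -> 46 -> 13 -> 27 -> 7
Step 6: curr=50, set curr.next=prev(25) | reversed so far: 50 -> 25 -> 46 -> 13 -> 27 -> 7
Step 7: curr=36, set curr.next=prev(50) | reversed so far: 36 -> 50 -> 25 -> 46 -> 13 -> 27 -> 7

36 -> 50 -> 25 -> 46 -> 13 -> 27 -> 7 -> None


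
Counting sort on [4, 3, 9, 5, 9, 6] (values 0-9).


Input: [4, 3, 9, 5, 9, 6]
Counts: [0, 0, 0, 1, 1, 1, 1, 0, 0, 2]

Sorted: [3, 4, 5, 6, 9, 9]


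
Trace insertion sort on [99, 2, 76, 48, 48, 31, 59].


Initial: [99, 2, 76, 48, 48, 31, 59]
Insert 2: [2, 99, 76, 48, 48, 31, 59]
Insert 76: [2, 76, 99, 48, 48, 31, 59]
Insert 48: [2, 48, 76, 99, 48, 31, 59]
Insert 48: [2, 48, 48, 76, 99, 31, 59]
Insert 31: [2, 31, 48, 48, 76, 99, 59]
Insert 59: [2, 31, 48, 48, 59, 76, 99]

Sorted: [2, 31, 48, 48, 59, 76, 99]


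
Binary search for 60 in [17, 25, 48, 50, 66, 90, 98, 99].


Step 1: lo=0, hi=7, mid=3, val=50
Step 2: lo=4, hi=7, mid=5, val=90
Step 3: lo=4, hi=4, mid=4, val=66

Not found


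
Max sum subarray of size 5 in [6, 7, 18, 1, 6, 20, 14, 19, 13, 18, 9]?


[0:5]: 38
[1:6]: 52
[2:7]: 59
[3:8]: 60
[4:9]: 72
[5:10]: 84
[6:11]: 73

Max: 84 at [5:10]


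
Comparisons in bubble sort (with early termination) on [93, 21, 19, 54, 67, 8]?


Algorithm: bubble sort (with early termination)
Input: [93, 21, 19, 54, 67, 8]
Sorted: [8, 19, 21, 54, 67, 93]

15


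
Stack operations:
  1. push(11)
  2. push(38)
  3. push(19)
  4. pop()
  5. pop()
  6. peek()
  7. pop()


push(11) -> [11]
push(38) -> [11, 38]
push(19) -> [11, 38, 19]
pop()->19, [11, 38]
pop()->38, [11]
peek()->11
pop()->11, []

Final stack: []


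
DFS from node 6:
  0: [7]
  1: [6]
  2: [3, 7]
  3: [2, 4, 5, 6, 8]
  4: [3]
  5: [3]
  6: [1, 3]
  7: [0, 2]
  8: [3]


Visit 6, push [3, 1]
Visit 1, push []
Visit 3, push [8, 5, 4, 2]
Visit 2, push [7]
Visit 7, push [0]
Visit 0, push []
Visit 4, push []
Visit 5, push []
Visit 8, push []

DFS order: [6, 1, 3, 2, 7, 0, 4, 5, 8]


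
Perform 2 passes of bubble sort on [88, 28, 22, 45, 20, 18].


Initial: [88, 28, 22, 45, 20, 18]
Pass 1: [28, 22, 45, 20, 18, 88] (5 swaps)
Pass 2: [22, 28, 20, 18, 45, 88] (3 swaps)

After 2 passes: [22, 28, 20, 18, 45, 88]


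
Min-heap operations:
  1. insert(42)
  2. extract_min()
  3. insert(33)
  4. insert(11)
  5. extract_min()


insert(42) -> [42]
extract_min()->42, []
insert(33) -> [33]
insert(11) -> [11, 33]
extract_min()->11, [33]

Final heap: [33]


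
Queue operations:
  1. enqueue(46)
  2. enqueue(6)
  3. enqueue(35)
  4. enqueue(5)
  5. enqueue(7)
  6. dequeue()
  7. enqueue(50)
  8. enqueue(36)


enqueue(46) -> [46]
enqueue(6) -> [46, 6]
enqueue(35) -> [46, 6, 35]
enqueue(5) -> [46, 6, 35, 5]
enqueue(7) -> [46, 6, 35, 5, 7]
dequeue()->46, [6, 35, 5, 7]
enqueue(50) -> [6, 35, 5, 7, 50]
enqueue(36) -> [6, 35, 5, 7, 50, 36]

Final queue: [6, 35, 5, 7, 50, 36]


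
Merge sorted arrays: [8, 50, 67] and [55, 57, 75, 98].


Take 8 from A
Take 50 from A
Take 55 from B
Take 57 from B
Take 67 from A

Merged: [8, 50, 55, 57, 67, 75, 98]


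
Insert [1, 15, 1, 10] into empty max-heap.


Insert 1: [1]
Insert 15: [15, 1]
Insert 1: [15, 1, 1]
Insert 10: [15, 10, 1, 1]

Final heap: [15, 10, 1, 1]


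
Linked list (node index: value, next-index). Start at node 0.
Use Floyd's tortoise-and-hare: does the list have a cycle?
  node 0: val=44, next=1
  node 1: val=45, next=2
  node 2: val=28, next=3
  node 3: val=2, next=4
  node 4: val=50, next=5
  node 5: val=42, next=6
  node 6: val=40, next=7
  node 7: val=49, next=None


Floyd's tortoise (slow, +1) and hare (fast, +2):
  init: slow=0, fast=0
  step 1: slow=1, fast=2
  step 2: slow=2, fast=4
  step 3: slow=3, fast=6
  step 4: fast 6->7->None, no cycle

Cycle: no


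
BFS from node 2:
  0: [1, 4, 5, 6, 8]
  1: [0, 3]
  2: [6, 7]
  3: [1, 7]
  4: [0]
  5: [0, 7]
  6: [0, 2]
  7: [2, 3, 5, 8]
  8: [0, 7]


Visit 2, enqueue [6, 7]
Visit 6, enqueue [0]
Visit 7, enqueue [3, 5, 8]
Visit 0, enqueue [1, 4]
Visit 3, enqueue []
Visit 5, enqueue []
Visit 8, enqueue []
Visit 1, enqueue []
Visit 4, enqueue []

BFS order: [2, 6, 7, 0, 3, 5, 8, 1, 4]


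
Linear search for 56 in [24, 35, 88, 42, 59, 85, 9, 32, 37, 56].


i=0: 24!=56
i=1: 35!=56
i=2: 88!=56
i=3: 42!=56
i=4: 59!=56
i=5: 85!=56
i=6: 9!=56
i=7: 32!=56
i=8: 37!=56
i=9: 56==56 found!

Found at 9, 10 comps


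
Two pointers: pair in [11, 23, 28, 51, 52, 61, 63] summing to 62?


lo=0(11)+hi=6(63)=74
lo=0(11)+hi=5(61)=72
lo=0(11)+hi=4(52)=63
lo=0(11)+hi=3(51)=62

Yes: 11+51=62


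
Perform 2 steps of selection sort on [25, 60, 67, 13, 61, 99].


Initial: [25, 60, 67, 13, 61, 99]
Step 1: min=13 at 3
  Swap: [13, 60, 67, 25, 61, 99]
Step 2: min=25 at 3
  Swap: [13, 25, 67, 60, 61, 99]

After 2 steps: [13, 25, 67, 60, 61, 99]


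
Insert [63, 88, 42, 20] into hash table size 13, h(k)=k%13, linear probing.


Insert 63: h=11 -> slot 11
Insert 88: h=10 -> slot 10
Insert 42: h=3 -> slot 3
Insert 20: h=7 -> slot 7

Table: [None, None, None, 42, None, None, None, 20, None, None, 88, 63, None]


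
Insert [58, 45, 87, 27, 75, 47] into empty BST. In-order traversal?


Insert 58: root
Insert 45: L from 58
Insert 87: R from 58
Insert 27: L from 58 -> L from 45
Insert 75: R from 58 -> L from 87
Insert 47: L from 58 -> R from 45

In-order: [27, 45, 47, 58, 75, 87]


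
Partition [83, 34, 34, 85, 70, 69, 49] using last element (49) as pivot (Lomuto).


Pivot: 49
  34 <= 49: swap -> [34, 83, 34, 85, 70, 69, 49]
  34 <= 49: swap -> [34, 34, 83, 85, 70, 69, 49]
Place pivot at 2: [34, 34, 49, 85, 70, 69, 83]

Partitioned: [34, 34, 49, 85, 70, 69, 83]


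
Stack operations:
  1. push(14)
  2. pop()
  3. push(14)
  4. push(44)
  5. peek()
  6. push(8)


push(14) -> [14]
pop()->14, []
push(14) -> [14]
push(44) -> [14, 44]
peek()->44
push(8) -> [14, 44, 8]

Final stack: [14, 44, 8]


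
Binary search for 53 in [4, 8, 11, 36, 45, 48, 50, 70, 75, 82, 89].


Step 1: lo=0, hi=10, mid=5, val=48
Step 2: lo=6, hi=10, mid=8, val=75
Step 3: lo=6, hi=7, mid=6, val=50
Step 4: lo=7, hi=7, mid=7, val=70

Not found


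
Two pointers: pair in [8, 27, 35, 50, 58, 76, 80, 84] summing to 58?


lo=0(8)+hi=7(84)=92
lo=0(8)+hi=6(80)=88
lo=0(8)+hi=5(76)=84
lo=0(8)+hi=4(58)=66
lo=0(8)+hi=3(50)=58

Yes: 8+50=58


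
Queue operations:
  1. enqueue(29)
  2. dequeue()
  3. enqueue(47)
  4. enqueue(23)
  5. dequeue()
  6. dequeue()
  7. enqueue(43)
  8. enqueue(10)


enqueue(29) -> [29]
dequeue()->29, []
enqueue(47) -> [47]
enqueue(23) -> [47, 23]
dequeue()->47, [23]
dequeue()->23, []
enqueue(43) -> [43]
enqueue(10) -> [43, 10]

Final queue: [43, 10]


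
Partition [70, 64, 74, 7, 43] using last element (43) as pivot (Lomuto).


Pivot: 43
  7 <= 43: swap -> [7, 64, 74, 70, 43]
Place pivot at 1: [7, 43, 74, 70, 64]

Partitioned: [7, 43, 74, 70, 64]


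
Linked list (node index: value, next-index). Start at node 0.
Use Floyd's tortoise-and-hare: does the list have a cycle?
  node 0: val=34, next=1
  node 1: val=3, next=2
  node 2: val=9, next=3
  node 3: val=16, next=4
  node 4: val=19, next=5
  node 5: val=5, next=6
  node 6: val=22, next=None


Floyd's tortoise (slow, +1) and hare (fast, +2):
  init: slow=0, fast=0
  step 1: slow=1, fast=2
  step 2: slow=2, fast=4
  step 3: slow=3, fast=6
  step 4: fast -> None, no cycle

Cycle: no


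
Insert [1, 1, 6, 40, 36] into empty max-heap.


Insert 1: [1]
Insert 1: [1, 1]
Insert 6: [6, 1, 1]
Insert 40: [40, 6, 1, 1]
Insert 36: [40, 36, 1, 1, 6]

Final heap: [40, 36, 1, 1, 6]


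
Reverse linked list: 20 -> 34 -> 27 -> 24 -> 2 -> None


Step 1: curr=20, set curr.next=prev(None) | reversed so far: 20
Step 2: curr=34, set curr.next=prev(20) | reversed so far: 34 -> 20
Step 3: curr=27, set curr.next=prev(34) | reversed so far: 27 -> 34 -> 20
Step 4: curr=24, set curr.next=prev(27) | reversed so far: 24 -> 27 -> 34 -> 20
Step 5: curr=2, set curr.next=prev(24) | reversed so far: 2 -> 24 -> 27 -> 34 -> 20

2 -> 24 -> 27 -> 34 -> 20 -> None


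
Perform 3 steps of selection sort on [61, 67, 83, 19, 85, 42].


Initial: [61, 67, 83, 19, 85, 42]
Step 1: min=19 at 3
  Swap: [19, 67, 83, 61, 85, 42]
Step 2: min=42 at 5
  Swap: [19, 42, 83, 61, 85, 67]
Step 3: min=61 at 3
  Swap: [19, 42, 61, 83, 85, 67]

After 3 steps: [19, 42, 61, 83, 85, 67]


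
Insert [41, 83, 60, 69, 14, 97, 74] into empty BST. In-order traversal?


Insert 41: root
Insert 83: R from 41
Insert 60: R from 41 -> L from 83
Insert 69: R from 41 -> L from 83 -> R from 60
Insert 14: L from 41
Insert 97: R from 41 -> R from 83
Insert 74: R from 41 -> L from 83 -> R from 60 -> R from 69

In-order: [14, 41, 60, 69, 74, 83, 97]


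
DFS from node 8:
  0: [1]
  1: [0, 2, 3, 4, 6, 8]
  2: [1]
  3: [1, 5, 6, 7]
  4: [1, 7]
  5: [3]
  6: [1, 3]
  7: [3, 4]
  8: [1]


Visit 8, push [1]
Visit 1, push [6, 4, 3, 2, 0]
Visit 0, push []
Visit 2, push []
Visit 3, push [7, 6, 5]
Visit 5, push []
Visit 6, push []
Visit 7, push [4]
Visit 4, push []

DFS order: [8, 1, 0, 2, 3, 5, 6, 7, 4]


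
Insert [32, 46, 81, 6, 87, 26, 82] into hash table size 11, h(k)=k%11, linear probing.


Insert 32: h=10 -> slot 10
Insert 46: h=2 -> slot 2
Insert 81: h=4 -> slot 4
Insert 6: h=6 -> slot 6
Insert 87: h=10, 1 probes -> slot 0
Insert 26: h=4, 1 probes -> slot 5
Insert 82: h=5, 2 probes -> slot 7

Table: [87, None, 46, None, 81, 26, 6, 82, None, None, 32]


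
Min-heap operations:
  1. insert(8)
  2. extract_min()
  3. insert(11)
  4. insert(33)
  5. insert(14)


insert(8) -> [8]
extract_min()->8, []
insert(11) -> [11]
insert(33) -> [11, 33]
insert(14) -> [11, 33, 14]

Final heap: [11, 33, 14]


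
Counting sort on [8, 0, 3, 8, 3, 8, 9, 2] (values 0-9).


Input: [8, 0, 3, 8, 3, 8, 9, 2]
Counts: [1, 0, 1, 2, 0, 0, 0, 0, 3, 1]

Sorted: [0, 2, 3, 3, 8, 8, 8, 9]


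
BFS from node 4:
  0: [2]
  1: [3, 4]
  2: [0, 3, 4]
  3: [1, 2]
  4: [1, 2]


Visit 4, enqueue [1, 2]
Visit 1, enqueue [3]
Visit 2, enqueue [0]
Visit 3, enqueue []
Visit 0, enqueue []

BFS order: [4, 1, 2, 3, 0]
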